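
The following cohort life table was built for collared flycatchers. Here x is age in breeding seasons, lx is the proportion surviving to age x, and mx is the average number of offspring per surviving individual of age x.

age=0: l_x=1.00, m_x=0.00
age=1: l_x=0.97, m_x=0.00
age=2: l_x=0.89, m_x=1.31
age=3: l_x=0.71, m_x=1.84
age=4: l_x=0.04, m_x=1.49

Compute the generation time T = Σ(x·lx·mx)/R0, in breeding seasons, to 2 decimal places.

2.56

lx·mx: 0, 0, 1.1659, 1.3064, 0.0596 → R0 = 2.5319
x·lx·mx: 0, 0, 2.3318, 3.9192, 0.2384 → Σ = 6.4894
T = 6.4894 / 2.5319 = 2.563055… → 2.56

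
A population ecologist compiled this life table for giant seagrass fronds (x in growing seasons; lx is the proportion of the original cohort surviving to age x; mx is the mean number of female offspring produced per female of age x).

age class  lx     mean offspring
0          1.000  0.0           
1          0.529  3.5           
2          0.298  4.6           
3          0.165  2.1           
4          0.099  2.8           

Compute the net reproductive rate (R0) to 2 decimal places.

3.85

lx·mx by age: 0, 1.8515, 1.3708, 0.3465, 0.2772
R0 = Σ lx·mx = 3.846 → 3.85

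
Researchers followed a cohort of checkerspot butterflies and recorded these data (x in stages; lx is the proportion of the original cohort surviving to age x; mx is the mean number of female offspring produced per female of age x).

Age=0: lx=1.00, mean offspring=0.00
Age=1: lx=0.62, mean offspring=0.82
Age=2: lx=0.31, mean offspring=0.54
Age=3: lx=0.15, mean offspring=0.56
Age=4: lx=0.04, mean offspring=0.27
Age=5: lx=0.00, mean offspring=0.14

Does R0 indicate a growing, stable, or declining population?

R0 = Σ lx·mx = 0 + 0.5084 + 0.1674 + 0.084 + 0.0108 + 0 = 0.7706
R0 < 1, so the population is declining.

declining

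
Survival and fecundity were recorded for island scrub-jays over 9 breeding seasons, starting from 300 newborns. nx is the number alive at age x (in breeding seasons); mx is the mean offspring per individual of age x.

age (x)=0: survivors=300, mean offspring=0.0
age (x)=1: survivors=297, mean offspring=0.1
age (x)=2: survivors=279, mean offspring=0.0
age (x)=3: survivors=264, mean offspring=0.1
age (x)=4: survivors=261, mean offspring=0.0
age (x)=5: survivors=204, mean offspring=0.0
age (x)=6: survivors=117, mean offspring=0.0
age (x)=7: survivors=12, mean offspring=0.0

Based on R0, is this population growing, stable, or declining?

declining

lx = nx/n0 = nx/300: 1, 0.99, 0.93, 0.88, 0.87, 0.68, 0.39, 0.04
R0 = Σ lx·mx = 0 + 0.099 + 0 + 0.088 + 0 + 0 + 0 + 0 = 0.187
R0 < 1, so the population is declining.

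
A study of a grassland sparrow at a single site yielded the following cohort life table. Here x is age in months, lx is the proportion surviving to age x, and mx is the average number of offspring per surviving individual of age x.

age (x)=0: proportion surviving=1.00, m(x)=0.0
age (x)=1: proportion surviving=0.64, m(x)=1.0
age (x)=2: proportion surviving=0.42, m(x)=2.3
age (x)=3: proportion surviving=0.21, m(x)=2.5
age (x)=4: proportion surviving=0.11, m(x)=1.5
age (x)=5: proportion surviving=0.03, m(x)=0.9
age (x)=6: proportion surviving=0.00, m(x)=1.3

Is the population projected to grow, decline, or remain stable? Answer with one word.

growing

R0 = Σ lx·mx = 0 + 0.64 + 0.966 + 0.525 + 0.165 + 0.027 + 0 = 2.323
R0 > 1, so the population is growing.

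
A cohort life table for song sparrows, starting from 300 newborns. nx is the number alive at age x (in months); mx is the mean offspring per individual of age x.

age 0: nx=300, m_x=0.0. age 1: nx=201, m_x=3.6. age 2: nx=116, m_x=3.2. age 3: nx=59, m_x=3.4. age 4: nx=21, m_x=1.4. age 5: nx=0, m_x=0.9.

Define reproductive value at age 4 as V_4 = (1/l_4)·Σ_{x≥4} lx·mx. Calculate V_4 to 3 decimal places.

1.400

lx = nx/n0 = nx/300: 1, 0.67, 0.38667…, 0.19667…, 0.07, 0
lx·mx for x ≥ 4: 0.098, 0 → sum = 0.098
V_4 = 0.098 / l_4 = 0.098 / 0.07 = 1.4 → 1.400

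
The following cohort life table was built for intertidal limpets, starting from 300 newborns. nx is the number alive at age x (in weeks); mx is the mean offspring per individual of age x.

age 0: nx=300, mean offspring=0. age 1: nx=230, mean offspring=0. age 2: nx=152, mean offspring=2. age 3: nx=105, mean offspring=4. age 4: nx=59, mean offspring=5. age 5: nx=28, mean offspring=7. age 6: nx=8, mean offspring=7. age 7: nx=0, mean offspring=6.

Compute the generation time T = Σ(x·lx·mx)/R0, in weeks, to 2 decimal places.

lx = nx/n0 = nx/300: 1, 0.76667…, 0.50667…, 0.35, 0.19667…, 0.09333…, 0.02667…, 0
lx·mx: 0, 0, 1.013333…, 1.4, 0.983333…, 0.653333…, 0.186667…, 0 → R0 = 4.236667…
x·lx·mx: 0, 0, 2.026667…, 4.2, 3.933333…, 3.266667…, 1.12…, 0 → Σ = 14.546667…
T = 14.546667… / 4.236667… = 3.433517… → 3.43

3.43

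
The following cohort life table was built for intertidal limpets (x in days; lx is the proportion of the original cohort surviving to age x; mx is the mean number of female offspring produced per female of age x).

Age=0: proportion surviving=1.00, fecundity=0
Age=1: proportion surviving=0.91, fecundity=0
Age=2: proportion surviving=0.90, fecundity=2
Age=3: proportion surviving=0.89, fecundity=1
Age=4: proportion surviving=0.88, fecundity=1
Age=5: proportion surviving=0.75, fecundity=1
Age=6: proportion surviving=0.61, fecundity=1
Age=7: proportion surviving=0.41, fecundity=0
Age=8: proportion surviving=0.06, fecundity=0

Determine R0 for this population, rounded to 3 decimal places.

4.930

lx·mx by age: 0, 0, 1.8, 0.89, 0.88, 0.75, 0.61, 0, 0
R0 = Σ lx·mx = 4.93 → 4.930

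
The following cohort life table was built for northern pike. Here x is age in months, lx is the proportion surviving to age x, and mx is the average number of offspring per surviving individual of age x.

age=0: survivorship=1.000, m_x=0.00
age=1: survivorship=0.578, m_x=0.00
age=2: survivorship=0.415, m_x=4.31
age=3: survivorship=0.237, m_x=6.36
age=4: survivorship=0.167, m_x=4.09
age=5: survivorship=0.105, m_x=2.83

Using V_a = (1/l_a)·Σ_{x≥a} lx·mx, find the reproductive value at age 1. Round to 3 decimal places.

7.398

lx·mx for x ≥ 1: 0, 1.78865, 1.50732, 0.68303, 0.29715 → sum = 4.27615
V_1 = 4.27615 / l_1 = 4.27615 / 0.578 = 7.398183… → 7.398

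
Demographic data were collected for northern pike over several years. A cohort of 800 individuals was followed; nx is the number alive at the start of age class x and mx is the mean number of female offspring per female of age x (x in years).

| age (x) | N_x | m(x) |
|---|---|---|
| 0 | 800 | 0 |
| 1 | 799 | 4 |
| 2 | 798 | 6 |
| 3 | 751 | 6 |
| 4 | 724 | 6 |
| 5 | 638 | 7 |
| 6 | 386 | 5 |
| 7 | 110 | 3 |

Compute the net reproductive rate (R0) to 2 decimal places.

29.45

lx = nx/n0 = nx/800: 1, 0.99875, 0.9975, 0.93875, 0.905, 0.7975, 0.4825, 0.1375
lx·mx by age: 0, 3.995, 5.985, 5.6325, 5.43, 5.5825, 2.4125, 0.4125
R0 = Σ lx·mx = 29.45 → 29.45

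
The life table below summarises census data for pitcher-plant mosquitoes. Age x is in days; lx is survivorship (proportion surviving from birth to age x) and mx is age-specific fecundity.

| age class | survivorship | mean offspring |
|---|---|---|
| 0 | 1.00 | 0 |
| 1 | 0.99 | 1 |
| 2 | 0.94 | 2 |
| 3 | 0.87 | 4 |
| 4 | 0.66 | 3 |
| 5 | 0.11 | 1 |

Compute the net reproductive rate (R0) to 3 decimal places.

lx·mx by age: 0, 0.99, 1.88, 3.48, 1.98, 0.11
R0 = Σ lx·mx = 8.44 → 8.440

8.440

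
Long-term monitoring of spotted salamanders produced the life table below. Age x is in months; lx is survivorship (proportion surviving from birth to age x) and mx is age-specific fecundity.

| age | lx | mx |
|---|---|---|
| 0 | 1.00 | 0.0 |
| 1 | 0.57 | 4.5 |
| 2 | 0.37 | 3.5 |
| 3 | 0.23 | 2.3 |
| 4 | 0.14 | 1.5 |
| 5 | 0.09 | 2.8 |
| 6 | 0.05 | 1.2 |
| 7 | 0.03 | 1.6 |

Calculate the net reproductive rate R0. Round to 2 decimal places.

4.96

lx·mx by age: 0, 2.565, 1.295, 0.529, 0.21, 0.252, 0.06, 0.048
R0 = Σ lx·mx = 4.959 → 4.96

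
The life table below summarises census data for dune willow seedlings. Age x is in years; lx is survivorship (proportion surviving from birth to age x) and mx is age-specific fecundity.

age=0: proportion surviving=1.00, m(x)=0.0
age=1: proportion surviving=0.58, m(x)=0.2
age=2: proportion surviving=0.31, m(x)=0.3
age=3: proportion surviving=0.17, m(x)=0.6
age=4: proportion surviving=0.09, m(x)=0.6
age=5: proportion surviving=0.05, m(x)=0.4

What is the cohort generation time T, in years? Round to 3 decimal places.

lx·mx: 0, 0.116, 0.093, 0.102, 0.054, 0.02 → R0 = 0.385
x·lx·mx: 0, 0.116, 0.186, 0.306, 0.216, 0.1 → Σ = 0.924
T = 0.924 / 0.385 = 2.4 → 2.400

2.400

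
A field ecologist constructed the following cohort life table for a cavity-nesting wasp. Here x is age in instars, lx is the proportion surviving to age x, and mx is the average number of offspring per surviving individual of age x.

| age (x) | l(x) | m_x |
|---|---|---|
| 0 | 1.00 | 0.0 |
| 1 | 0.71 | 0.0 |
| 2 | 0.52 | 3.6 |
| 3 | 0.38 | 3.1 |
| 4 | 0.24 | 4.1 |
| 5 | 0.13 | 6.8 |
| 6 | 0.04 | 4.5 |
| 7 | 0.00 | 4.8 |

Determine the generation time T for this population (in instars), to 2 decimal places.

lx·mx: 0, 0, 1.872, 1.178, 0.984, 0.884, 0.18, 0 → R0 = 5.098
x·lx·mx: 0, 0, 3.744, 3.534, 3.936, 4.42, 1.08, 0 → Σ = 16.714
T = 16.714 / 5.098 = 3.278541… → 3.28

3.28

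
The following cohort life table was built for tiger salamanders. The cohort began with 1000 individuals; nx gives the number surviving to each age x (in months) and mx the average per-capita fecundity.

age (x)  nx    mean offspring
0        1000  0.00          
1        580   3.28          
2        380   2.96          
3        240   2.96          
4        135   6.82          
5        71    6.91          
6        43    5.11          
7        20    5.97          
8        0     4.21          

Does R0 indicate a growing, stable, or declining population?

growing

lx = nx/n0 = nx/1000: 1, 0.58, 0.38, 0.24, 0.135, 0.071, 0.043, 0.02, 0
R0 = Σ lx·mx = 0 + 1.9024 + 1.1248 + 0.7104 + 0.9207 + 0.49061 + 0.21973 + 0.1194 + 0 = 5.48804
R0 > 1, so the population is growing.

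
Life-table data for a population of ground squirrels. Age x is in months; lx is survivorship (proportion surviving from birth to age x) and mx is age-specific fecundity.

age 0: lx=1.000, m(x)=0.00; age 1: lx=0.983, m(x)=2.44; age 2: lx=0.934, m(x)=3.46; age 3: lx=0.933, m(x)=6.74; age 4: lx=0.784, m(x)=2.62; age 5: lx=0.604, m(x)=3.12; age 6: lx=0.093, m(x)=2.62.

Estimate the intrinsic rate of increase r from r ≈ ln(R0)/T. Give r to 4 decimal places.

0.9555

R0 = Σ lx·mx = 0 + 2.39852 + 3.23164 + 6.28842 + 2.05408 + 1.88448 + 0.24366 = 16.1008
Σ x·lx·mx = 46.82774; T = 46.82774/16.1008 = 2.90841…
r ≈ ln(R0)/T = ln(16.1008)/2.90841… = 0.95546… → 0.9555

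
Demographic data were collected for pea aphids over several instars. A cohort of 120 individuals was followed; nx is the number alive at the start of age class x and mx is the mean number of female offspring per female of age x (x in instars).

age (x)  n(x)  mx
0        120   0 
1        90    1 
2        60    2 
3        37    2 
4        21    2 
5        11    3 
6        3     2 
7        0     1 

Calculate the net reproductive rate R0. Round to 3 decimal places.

lx = nx/n0 = nx/120: 1, 0.75, 0.5, 0.30833…, 0.175, 0.09167…, 0.025, 0
lx·mx by age: 0, 0.75, 1, 0.616667…, 0.35, 0.275…, 0.05, 0
R0 = Σ lx·mx = 3.041667… → 3.042

3.042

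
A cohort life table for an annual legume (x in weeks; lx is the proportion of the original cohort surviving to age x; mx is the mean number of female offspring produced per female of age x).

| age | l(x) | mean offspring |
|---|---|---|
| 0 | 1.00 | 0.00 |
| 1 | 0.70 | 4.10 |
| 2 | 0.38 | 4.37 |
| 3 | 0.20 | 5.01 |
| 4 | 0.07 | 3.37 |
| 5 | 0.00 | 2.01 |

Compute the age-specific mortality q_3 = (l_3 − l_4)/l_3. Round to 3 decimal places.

0.650

q_3 = (l_3 − l_4) / l_3 = (0.2 − 0.07) / 0.2
     = 0.13 / 0.2 = 0.65 → 0.650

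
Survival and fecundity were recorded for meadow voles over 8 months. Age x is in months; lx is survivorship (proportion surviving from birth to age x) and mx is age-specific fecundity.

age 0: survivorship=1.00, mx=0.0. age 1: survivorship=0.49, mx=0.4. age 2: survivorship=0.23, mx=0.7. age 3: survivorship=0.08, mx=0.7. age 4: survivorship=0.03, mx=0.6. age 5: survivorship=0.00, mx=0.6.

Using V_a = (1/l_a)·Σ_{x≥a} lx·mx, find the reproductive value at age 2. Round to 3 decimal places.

1.022

lx·mx for x ≥ 2: 0.161, 0.056, 0.018, 0 → sum = 0.235
V_2 = 0.235 / l_2 = 0.235 / 0.23 = 1.021739… → 1.022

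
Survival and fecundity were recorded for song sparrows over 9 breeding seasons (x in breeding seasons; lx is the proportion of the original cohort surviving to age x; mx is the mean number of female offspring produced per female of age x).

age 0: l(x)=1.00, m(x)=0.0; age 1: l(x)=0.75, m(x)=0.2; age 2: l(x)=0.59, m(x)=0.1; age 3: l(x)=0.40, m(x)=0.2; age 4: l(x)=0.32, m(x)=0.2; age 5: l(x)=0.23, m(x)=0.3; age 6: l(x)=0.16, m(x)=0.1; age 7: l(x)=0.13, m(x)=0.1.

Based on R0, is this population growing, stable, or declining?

R0 = Σ lx·mx = 0 + 0.15 + 0.059 + 0.08 + 0.064 + 0.069 + 0.016 + 0.013 = 0.451
R0 < 1, so the population is declining.

declining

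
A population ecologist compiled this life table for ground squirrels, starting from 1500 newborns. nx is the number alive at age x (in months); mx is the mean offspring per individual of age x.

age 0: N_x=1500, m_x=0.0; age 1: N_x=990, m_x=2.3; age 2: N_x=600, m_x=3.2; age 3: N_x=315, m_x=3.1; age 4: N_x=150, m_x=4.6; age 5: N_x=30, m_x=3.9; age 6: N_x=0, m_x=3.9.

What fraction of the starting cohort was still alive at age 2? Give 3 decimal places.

l_2 = n_2/n_0 = 600/1500 = 0.4 → 0.400

0.400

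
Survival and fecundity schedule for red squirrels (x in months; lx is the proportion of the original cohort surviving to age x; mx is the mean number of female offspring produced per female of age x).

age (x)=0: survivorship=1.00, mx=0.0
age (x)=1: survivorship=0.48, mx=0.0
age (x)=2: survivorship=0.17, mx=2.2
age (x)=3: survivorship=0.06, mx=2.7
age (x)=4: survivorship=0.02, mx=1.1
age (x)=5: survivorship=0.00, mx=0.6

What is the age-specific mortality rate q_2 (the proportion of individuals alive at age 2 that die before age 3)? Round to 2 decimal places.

0.65

q_2 = (l_2 − l_3) / l_2 = (0.17 − 0.06) / 0.17
     = 0.11 / 0.17 = 0.647059… → 0.65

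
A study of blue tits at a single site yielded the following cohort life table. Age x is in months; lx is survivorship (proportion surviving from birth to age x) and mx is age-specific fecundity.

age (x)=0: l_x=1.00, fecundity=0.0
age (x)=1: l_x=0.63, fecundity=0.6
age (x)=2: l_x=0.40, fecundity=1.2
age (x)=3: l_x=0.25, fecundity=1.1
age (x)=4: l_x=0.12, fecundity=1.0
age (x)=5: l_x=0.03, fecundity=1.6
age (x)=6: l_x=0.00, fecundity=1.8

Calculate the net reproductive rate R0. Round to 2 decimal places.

1.30

lx·mx by age: 0, 0.378, 0.48, 0.275, 0.12, 0.048, 0
R0 = Σ lx·mx = 1.301 → 1.30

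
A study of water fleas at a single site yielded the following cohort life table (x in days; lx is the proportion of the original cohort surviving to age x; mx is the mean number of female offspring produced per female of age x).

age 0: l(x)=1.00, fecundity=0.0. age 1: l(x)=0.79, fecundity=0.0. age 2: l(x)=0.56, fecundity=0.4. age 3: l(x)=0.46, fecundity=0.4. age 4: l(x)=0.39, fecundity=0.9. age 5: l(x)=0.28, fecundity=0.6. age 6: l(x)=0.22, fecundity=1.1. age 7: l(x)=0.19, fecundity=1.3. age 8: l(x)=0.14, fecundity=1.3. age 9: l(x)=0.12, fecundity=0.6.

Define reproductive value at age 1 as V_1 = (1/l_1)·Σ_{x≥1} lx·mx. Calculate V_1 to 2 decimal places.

lx·mx for x ≥ 1: 0, 0.224, 0.184, 0.351, 0.168, 0.242, 0.247, 0.182, 0.072 → sum = 1.67
V_1 = 1.67 / l_1 = 1.67 / 0.79 = 2.113924… → 2.11

2.11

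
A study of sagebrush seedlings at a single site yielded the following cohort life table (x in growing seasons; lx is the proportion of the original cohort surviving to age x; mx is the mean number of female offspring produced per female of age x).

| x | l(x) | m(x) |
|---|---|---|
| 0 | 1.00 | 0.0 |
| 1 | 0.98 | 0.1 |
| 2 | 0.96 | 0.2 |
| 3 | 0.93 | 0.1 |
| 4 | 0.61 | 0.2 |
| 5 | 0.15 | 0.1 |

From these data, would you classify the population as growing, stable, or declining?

declining

R0 = Σ lx·mx = 0 + 0.098 + 0.192 + 0.093 + 0.122 + 0.015 = 0.52
R0 < 1, so the population is declining.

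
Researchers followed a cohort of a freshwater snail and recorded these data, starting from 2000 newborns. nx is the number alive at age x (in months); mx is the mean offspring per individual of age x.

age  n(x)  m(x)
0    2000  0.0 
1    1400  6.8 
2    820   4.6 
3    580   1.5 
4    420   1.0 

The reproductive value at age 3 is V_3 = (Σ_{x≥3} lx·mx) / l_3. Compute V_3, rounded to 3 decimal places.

2.224

lx = nx/n0 = nx/2000: 1, 0.7, 0.41, 0.29, 0.21
lx·mx for x ≥ 3: 0.435, 0.21 → sum = 0.645
V_3 = 0.645 / l_3 = 0.645 / 0.29 = 2.224138… → 2.224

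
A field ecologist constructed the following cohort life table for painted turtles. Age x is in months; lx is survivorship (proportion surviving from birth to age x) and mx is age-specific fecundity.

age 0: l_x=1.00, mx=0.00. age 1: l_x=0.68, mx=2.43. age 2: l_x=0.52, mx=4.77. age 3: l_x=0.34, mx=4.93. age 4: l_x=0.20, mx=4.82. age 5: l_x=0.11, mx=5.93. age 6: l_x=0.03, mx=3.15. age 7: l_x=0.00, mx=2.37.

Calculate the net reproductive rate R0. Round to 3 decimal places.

7.520

lx·mx by age: 0, 1.6524, 2.4804, 1.6762, 0.964, 0.6523, 0.0945, 0
R0 = Σ lx·mx = 7.5198 → 7.520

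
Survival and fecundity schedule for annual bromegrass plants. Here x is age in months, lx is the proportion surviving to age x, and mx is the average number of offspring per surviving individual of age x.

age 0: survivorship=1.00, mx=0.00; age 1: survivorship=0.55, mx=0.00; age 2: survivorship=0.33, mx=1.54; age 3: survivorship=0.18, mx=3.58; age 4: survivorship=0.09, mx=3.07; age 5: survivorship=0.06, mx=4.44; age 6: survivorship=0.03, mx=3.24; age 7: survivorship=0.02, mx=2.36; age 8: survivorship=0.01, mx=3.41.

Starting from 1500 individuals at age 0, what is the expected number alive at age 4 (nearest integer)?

135

Expected survivors = N0 · l_4 = 1500 × 0.09 = 135 → 135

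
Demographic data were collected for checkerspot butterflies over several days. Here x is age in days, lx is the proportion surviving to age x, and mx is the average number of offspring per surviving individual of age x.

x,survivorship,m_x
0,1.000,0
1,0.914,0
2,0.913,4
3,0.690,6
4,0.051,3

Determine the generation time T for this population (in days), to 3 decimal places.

lx·mx: 0, 0, 3.652, 4.14, 0.153 → R0 = 7.945
x·lx·mx: 0, 0, 7.304, 12.42, 0.612 → Σ = 20.336
T = 20.336 / 7.945 = 2.559597… → 2.560

2.560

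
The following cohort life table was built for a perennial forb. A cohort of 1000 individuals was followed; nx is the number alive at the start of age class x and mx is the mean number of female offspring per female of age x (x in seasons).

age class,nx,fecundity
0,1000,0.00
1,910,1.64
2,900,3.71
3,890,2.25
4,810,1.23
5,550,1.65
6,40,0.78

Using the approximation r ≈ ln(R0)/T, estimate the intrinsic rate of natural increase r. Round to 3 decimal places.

0.832

lx = nx/n0 = nx/1000: 1, 0.91, 0.9, 0.89, 0.81, 0.55, 0.04
R0 = Σ lx·mx = 0 + 1.4924 + 3.339 + 2.0025 + 0.9963 + 0.9075 + 0.0312 = 8.7689
Σ x·lx·mx = 22.8878; T = 22.8878/8.7689 = 2.61011…
r ≈ ln(R0)/T = ln(8.7689)/2.61011… = 0.83185… → 0.832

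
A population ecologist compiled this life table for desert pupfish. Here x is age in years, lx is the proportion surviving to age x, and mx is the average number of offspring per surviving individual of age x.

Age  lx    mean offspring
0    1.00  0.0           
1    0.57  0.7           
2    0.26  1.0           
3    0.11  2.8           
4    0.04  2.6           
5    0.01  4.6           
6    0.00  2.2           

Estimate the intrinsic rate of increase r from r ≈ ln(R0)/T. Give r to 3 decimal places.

R0 = Σ lx·mx = 0 + 0.399 + 0.26 + 0.308 + 0.104 + 0.046 + 0 = 1.117
Σ x·lx·mx = 2.489; T = 2.489/1.117 = 2.22829…
r ≈ ln(R0)/T = ln(1.117)/2.22829… = 0.04966… → 0.050

0.050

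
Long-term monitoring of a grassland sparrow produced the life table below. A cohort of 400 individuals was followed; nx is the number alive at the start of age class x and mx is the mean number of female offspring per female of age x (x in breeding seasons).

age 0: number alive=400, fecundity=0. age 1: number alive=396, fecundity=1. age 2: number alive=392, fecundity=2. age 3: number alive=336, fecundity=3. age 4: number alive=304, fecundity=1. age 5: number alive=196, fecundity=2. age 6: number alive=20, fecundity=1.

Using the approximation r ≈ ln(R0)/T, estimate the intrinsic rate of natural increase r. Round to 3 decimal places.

lx = nx/n0 = nx/400: 1, 0.99, 0.98, 0.84, 0.76, 0.49, 0.05
R0 = Σ lx·mx = 0 + 0.99 + 1.96 + 2.52 + 0.76 + 0.98 + 0.05 = 7.26
Σ x·lx·mx = 20.71; T = 20.71/7.26 = 2.85262…
r ≈ ln(R0)/T = ln(7.26)/2.85262… = 0.69493… → 0.695

0.695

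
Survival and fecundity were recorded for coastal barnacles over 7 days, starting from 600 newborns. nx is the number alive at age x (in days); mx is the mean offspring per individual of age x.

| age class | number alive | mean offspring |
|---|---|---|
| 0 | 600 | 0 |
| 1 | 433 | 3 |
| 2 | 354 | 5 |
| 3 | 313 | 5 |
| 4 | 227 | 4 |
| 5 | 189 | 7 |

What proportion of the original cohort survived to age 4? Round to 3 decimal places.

l_4 = n_4/n_0 = 227/600 = 0.378333… → 0.378

0.378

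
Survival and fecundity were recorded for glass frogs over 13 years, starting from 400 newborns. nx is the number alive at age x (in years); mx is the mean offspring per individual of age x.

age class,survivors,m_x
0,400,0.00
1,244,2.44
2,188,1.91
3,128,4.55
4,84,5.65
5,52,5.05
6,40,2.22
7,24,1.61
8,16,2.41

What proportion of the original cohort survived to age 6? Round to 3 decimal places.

l_6 = n_6/n_0 = 40/400 = 0.1 → 0.100

0.100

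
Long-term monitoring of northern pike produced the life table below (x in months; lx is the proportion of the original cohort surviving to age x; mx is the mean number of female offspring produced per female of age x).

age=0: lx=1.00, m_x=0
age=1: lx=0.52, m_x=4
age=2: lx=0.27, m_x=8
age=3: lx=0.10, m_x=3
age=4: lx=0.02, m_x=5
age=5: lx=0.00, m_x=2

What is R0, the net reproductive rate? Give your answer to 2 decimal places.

4.64

lx·mx by age: 0, 2.08, 2.16, 0.3, 0.1, 0
R0 = Σ lx·mx = 4.64 → 4.64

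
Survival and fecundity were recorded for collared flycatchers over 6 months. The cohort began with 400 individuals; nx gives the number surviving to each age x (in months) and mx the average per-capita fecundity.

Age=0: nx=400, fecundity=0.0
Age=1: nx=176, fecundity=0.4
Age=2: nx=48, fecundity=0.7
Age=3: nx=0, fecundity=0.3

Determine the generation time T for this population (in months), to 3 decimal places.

lx = nx/n0 = nx/400: 1, 0.44, 0.12, 0
lx·mx: 0, 0.176, 0.084, 0 → R0 = 0.26
x·lx·mx: 0, 0.176, 0.168, 0 → Σ = 0.344
T = 0.344 / 0.26 = 1.323077… → 1.323

1.323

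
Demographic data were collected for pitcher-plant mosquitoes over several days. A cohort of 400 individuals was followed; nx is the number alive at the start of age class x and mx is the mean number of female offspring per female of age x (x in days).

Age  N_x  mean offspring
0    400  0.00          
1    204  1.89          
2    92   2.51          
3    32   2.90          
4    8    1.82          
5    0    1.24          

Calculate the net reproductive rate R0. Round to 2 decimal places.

lx = nx/n0 = nx/400: 1, 0.51, 0.23, 0.08, 0.02, 0
lx·mx by age: 0, 0.9639, 0.5773, 0.232, 0.0364, 0
R0 = Σ lx·mx = 1.8096 → 1.81

1.81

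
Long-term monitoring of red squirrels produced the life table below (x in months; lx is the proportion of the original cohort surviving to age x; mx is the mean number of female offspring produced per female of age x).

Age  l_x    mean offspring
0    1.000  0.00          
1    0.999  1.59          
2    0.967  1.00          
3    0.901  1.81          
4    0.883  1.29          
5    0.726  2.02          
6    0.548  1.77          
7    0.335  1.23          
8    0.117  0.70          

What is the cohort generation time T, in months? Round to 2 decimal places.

3.59

lx·mx: 0, 1.58841, 0.967, 1.63081, 1.13907, 1.46652, 0.96996, 0.41205, 0.0819 → R0 = 8.25572
x·lx·mx: 0, 1.58841, 1.934, 4.89243, 4.55628, 7.3326, 5.81976, 2.88435, 0.6552 → Σ = 29.66303
T = 29.66303 / 8.25572 = 3.593028… → 3.59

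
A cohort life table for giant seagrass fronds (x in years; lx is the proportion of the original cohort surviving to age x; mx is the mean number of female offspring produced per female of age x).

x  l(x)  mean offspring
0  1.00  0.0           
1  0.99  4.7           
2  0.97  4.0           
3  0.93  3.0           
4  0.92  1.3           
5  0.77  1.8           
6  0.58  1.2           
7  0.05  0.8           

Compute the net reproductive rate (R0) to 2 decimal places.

lx·mx by age: 0, 4.653, 3.88, 2.79, 1.196, 1.386, 0.696, 0.04
R0 = Σ lx·mx = 14.641 → 14.64

14.64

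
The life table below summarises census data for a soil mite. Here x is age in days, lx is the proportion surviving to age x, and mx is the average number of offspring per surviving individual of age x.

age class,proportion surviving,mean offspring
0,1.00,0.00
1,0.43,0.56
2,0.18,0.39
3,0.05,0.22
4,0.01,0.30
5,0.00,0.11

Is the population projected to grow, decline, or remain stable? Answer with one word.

declining

R0 = Σ lx·mx = 0 + 0.2408 + 0.0702 + 0.011 + 0.003 + 0 = 0.325
R0 < 1, so the population is declining.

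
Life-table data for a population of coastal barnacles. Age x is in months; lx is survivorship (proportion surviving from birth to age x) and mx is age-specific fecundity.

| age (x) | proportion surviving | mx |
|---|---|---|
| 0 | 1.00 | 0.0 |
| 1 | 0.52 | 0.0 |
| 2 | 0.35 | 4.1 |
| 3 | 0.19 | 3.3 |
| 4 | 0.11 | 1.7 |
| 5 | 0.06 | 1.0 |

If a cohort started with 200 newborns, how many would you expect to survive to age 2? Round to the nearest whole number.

Expected survivors = N0 · l_2 = 200 × 0.35 = 70 → 70

70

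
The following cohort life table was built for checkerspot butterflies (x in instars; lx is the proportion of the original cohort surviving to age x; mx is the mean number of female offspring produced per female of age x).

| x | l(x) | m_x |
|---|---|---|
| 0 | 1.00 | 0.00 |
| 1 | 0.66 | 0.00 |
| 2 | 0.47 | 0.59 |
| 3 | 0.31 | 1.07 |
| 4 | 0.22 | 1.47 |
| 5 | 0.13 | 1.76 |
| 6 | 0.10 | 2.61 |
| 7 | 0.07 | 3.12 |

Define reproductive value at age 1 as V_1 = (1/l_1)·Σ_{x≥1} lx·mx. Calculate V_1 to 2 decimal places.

2.49

lx·mx for x ≥ 1: 0, 0.2773, 0.3317, 0.3234, 0.2288, 0.261, 0.2184 → sum = 1.6406
V_1 = 1.6406 / l_1 = 1.6406 / 0.66 = 2.485758… → 2.49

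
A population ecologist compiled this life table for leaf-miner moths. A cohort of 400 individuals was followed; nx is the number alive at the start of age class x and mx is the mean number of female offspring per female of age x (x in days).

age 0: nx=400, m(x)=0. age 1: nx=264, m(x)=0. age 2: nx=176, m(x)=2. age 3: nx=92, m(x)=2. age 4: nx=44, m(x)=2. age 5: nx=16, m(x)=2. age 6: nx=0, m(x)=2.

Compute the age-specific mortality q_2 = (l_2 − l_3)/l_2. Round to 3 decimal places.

0.477

lx = nx/n0 = nx/400: 1, 0.66, 0.44, 0.23, 0.11, 0.04, 0
q_2 = (l_2 − l_3) / l_2 = (0.44 − 0.23) / 0.44
     = 0.21 / 0.44 = 0.477273… → 0.477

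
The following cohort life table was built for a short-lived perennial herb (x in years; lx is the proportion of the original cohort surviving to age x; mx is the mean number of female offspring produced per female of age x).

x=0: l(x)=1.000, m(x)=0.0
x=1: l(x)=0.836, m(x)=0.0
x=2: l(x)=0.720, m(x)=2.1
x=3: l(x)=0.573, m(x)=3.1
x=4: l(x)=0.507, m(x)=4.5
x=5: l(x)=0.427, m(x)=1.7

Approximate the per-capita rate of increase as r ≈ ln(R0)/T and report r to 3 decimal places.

0.549

R0 = Σ lx·mx = 0 + 0 + 1.512 + 1.7763 + 2.2815 + 0.7259 = 6.2957
Σ x·lx·mx = 21.1084; T = 21.1084/6.2957 = 3.35283…
r ≈ ln(R0)/T = ln(6.2957)/3.35283… = 0.54875… → 0.549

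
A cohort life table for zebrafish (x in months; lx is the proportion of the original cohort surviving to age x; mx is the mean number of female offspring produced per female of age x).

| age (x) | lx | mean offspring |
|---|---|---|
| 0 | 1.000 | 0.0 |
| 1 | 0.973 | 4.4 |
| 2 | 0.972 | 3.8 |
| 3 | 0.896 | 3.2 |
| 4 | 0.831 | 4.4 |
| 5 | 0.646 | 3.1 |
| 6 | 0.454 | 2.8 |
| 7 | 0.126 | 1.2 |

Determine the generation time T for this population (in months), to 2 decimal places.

2.99

lx·mx: 0, 4.2812, 3.6936, 2.8672, 3.6564, 2.0026, 1.2712, 0.1512 → R0 = 17.9234
x·lx·mx: 0, 4.2812, 7.3872, 8.6016, 14.6256, 10.013, 7.6272, 1.0584 → Σ = 53.5942
T = 53.5942 / 17.9234 = 2.99018… → 2.99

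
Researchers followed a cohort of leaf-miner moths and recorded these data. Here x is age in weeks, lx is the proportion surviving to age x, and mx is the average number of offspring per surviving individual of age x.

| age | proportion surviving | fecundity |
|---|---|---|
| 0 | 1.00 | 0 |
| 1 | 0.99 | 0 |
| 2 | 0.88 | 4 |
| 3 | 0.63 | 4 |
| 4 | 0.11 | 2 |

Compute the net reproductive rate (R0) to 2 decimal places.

6.26

lx·mx by age: 0, 0, 3.52, 2.52, 0.22
R0 = Σ lx·mx = 6.26 → 6.26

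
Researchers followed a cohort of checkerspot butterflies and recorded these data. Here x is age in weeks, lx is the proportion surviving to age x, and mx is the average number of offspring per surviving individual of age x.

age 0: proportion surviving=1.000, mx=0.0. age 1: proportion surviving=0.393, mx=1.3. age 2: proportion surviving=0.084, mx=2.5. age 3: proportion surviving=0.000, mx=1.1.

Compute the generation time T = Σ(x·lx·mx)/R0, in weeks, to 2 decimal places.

1.29

lx·mx: 0, 0.5109, 0.21, 0 → R0 = 0.7209
x·lx·mx: 0, 0.5109, 0.42, 0 → Σ = 0.9309
T = 0.9309 / 0.7209 = 1.291303… → 1.29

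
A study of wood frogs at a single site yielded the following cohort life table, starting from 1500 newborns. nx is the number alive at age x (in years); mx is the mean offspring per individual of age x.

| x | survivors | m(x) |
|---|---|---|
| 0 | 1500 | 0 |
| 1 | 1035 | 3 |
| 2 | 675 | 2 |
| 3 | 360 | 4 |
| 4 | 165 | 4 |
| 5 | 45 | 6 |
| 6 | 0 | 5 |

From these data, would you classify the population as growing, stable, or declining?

growing

lx = nx/n0 = nx/1500: 1, 0.69, 0.45, 0.24, 0.11, 0.03, 0
R0 = Σ lx·mx = 0 + 2.07 + 0.9 + 0.96 + 0.44 + 0.18 + 0 = 4.55
R0 > 1, so the population is growing.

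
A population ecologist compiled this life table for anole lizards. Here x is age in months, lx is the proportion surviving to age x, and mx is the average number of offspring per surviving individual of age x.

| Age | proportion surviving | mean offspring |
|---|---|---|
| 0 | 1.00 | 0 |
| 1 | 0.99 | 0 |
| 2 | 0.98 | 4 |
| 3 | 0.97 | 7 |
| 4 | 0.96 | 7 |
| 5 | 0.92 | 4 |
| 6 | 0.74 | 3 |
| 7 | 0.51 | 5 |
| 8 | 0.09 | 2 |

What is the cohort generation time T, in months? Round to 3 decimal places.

lx·mx: 0, 0, 3.92, 6.79, 6.72, 3.68, 2.22, 2.55, 0.18 → R0 = 26.06
x·lx·mx: 0, 0, 7.84, 20.37, 26.88, 18.4, 13.32, 17.85, 1.44 → Σ = 106.1
T = 106.1 / 26.06 = 4.071374… → 4.071

4.071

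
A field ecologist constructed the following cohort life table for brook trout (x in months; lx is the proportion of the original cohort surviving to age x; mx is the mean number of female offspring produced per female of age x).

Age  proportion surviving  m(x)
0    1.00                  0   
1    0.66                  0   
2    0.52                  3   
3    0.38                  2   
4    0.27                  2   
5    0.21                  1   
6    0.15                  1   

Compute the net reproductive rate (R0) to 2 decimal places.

lx·mx by age: 0, 0, 1.56, 0.76, 0.54, 0.21, 0.15
R0 = Σ lx·mx = 3.22 → 3.22

3.22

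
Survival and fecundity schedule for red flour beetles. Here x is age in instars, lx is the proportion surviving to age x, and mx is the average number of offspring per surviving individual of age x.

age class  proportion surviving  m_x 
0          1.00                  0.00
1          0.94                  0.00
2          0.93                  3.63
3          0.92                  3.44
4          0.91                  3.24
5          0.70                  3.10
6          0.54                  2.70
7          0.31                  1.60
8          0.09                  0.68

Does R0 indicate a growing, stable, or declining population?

growing

R0 = Σ lx·mx = 0 + 0 + 3.3759 + 3.1648 + 2.9484 + 2.17 + 1.458 + 0.496 + 0.0612 = 13.6743
R0 > 1, so the population is growing.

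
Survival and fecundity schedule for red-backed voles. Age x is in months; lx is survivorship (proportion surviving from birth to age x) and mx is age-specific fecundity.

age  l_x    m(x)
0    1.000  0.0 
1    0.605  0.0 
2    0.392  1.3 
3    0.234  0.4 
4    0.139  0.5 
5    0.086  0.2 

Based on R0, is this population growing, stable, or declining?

R0 = Σ lx·mx = 0 + 0 + 0.5096 + 0.0936 + 0.0695 + 0.0172 = 0.6899
R0 < 1, so the population is declining.

declining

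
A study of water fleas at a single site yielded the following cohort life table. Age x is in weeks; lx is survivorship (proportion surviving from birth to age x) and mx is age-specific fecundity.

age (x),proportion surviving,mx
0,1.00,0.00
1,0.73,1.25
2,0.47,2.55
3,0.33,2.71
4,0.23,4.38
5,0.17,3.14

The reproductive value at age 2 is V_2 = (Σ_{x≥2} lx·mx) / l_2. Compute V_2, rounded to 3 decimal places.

lx·mx for x ≥ 2: 1.1985, 0.8943, 1.0074, 0.5338 → sum = 3.634
V_2 = 3.634 / l_2 = 3.634 / 0.47 = 7.731915… → 7.732

7.732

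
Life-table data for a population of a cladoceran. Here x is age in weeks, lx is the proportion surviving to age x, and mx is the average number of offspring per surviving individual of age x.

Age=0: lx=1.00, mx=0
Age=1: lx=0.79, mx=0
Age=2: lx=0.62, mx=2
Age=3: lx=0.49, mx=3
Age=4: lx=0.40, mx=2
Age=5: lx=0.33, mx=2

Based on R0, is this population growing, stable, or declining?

R0 = Σ lx·mx = 0 + 0 + 1.24 + 1.47 + 0.8 + 0.66 = 4.17
R0 > 1, so the population is growing.

growing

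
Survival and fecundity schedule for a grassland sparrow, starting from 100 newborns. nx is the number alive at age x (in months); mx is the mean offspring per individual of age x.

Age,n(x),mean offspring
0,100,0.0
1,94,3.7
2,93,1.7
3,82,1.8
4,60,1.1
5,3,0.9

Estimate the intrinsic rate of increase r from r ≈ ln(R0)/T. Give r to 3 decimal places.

1.031

lx = nx/n0 = nx/100: 1, 0.94, 0.93, 0.82, 0.6, 0.03
R0 = Σ lx·mx = 0 + 3.478 + 1.581 + 1.476 + 0.66 + 0.027 = 7.222
Σ x·lx·mx = 13.843; T = 13.843/7.222 = 1.91678…
r ≈ ln(R0)/T = ln(7.222)/1.91678… = 1.03148… → 1.031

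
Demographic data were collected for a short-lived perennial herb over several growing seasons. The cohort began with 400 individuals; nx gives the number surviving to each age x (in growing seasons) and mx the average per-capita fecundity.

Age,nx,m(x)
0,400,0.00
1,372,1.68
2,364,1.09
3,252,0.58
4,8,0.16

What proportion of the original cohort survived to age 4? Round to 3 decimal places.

0.020

l_4 = n_4/n_0 = 8/400 = 0.02 → 0.020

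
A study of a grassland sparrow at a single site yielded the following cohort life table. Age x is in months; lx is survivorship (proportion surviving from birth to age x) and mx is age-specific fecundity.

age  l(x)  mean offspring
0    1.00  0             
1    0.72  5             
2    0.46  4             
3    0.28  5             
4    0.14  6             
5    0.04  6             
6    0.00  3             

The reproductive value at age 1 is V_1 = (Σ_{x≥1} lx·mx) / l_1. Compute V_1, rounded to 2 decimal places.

lx·mx for x ≥ 1: 3.6, 1.84, 1.4, 0.84, 0.24, 0 → sum = 7.92
V_1 = 7.92 / l_1 = 7.92 / 0.72 = 11 → 11.00

11.00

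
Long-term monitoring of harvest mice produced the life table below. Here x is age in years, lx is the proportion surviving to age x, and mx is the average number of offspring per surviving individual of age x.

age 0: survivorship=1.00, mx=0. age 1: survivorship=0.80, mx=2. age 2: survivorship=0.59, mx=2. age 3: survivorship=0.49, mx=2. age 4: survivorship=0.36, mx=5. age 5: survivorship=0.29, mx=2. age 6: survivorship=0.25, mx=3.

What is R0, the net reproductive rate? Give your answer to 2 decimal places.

6.89

lx·mx by age: 0, 1.6, 1.18, 0.98, 1.8, 0.58, 0.75
R0 = Σ lx·mx = 6.89 → 6.89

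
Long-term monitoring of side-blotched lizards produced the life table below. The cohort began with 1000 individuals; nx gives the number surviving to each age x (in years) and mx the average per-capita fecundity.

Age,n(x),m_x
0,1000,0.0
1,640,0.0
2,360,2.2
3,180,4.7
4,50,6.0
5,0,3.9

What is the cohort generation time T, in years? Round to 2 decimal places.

lx = nx/n0 = nx/1000: 1, 0.64, 0.36, 0.18, 0.05, 0
lx·mx: 0, 0, 0.792, 0.846, 0.3, 0 → R0 = 1.938
x·lx·mx: 0, 0, 1.584, 2.538, 1.2, 0 → Σ = 5.322
T = 5.322 / 1.938 = 2.74613… → 2.75

2.75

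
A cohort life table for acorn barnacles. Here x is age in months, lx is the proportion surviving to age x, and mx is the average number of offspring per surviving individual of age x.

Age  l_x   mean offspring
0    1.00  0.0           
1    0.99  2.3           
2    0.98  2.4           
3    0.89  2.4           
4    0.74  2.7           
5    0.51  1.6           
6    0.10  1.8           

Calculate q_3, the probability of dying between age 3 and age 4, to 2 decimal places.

q_3 = (l_3 − l_4) / l_3 = (0.89 − 0.74) / 0.89
     = 0.15 / 0.89 = 0.168539… → 0.17

0.17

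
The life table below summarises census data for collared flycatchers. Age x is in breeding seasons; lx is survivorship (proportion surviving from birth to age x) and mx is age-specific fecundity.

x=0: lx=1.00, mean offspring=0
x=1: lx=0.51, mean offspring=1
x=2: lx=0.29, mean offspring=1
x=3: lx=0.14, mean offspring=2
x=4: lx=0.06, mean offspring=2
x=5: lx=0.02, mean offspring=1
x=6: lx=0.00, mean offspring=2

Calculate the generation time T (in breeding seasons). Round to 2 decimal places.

2.06

lx·mx: 0, 0.51, 0.29, 0.28, 0.12, 0.02, 0 → R0 = 1.22
x·lx·mx: 0, 0.51, 0.58, 0.84, 0.48, 0.1, 0 → Σ = 2.51
T = 2.51 / 1.22 = 2.057377… → 2.06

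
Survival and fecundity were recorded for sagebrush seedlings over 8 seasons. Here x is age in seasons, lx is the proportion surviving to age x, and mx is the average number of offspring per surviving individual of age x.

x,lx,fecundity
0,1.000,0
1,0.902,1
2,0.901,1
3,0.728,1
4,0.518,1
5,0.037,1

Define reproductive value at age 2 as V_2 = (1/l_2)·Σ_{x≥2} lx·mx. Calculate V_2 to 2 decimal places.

2.42

lx·mx for x ≥ 2: 0.901, 0.728, 0.518, 0.037 → sum = 2.184
V_2 = 2.184 / l_2 = 2.184 / 0.901 = 2.423973… → 2.42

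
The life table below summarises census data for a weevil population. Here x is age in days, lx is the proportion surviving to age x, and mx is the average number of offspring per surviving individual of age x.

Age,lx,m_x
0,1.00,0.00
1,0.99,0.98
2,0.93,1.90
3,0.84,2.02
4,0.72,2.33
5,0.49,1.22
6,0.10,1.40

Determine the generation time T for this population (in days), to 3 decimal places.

lx·mx: 0, 0.9702, 1.767, 1.6968, 1.6776, 0.5978, 0.14 → R0 = 6.8494
x·lx·mx: 0, 0.9702, 3.534, 5.0904, 6.7104, 2.989, 0.84 → Σ = 20.134
T = 20.134 / 6.8494 = 2.939528… → 2.940

2.940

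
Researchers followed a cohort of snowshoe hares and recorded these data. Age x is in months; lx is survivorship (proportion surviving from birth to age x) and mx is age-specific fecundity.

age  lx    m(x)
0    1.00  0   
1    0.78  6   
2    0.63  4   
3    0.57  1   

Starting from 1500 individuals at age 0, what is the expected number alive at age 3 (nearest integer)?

855

Expected survivors = N0 · l_3 = 1500 × 0.57 = 855 → 855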